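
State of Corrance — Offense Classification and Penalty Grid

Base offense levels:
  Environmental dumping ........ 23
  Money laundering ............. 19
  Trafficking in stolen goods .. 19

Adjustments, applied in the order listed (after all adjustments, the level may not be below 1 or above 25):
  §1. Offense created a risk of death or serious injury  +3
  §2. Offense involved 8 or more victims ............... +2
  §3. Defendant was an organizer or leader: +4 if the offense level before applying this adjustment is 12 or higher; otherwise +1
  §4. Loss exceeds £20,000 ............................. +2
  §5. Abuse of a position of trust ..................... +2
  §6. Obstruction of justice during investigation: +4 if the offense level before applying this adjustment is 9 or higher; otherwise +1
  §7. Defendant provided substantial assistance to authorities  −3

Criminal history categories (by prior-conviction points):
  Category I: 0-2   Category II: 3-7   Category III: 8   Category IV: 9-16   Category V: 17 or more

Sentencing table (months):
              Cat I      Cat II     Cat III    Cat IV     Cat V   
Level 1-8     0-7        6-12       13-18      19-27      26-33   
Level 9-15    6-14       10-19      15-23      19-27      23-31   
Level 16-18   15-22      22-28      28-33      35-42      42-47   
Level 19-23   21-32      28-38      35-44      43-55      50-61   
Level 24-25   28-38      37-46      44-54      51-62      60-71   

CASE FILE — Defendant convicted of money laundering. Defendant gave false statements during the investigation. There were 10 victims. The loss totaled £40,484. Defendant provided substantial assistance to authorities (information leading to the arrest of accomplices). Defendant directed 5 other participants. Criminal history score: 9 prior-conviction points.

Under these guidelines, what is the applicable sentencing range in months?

51-62 months

Base offense level for money laundering: 19.
§2 applies: 19 + 2 = 21.
§3 applies (level before this adjustment is 21 ≥ 12, so +4): 21 + 4 = 25.
§4 applies: 25 + 2 = 27.
§5 does not apply.
§6 applies (level before this adjustment is 27 ≥ 9, so +4): 27 + 4 = 31.
§7 applies: 31 − 3 = 28.
Level 28 exceeds the maximum of 25; capped at 25.
Final offense level: 25.
Criminal history: 9 prior points → Category IV (9-16).
Level 25 falls in the 24-25 band.
Grid: Level 24-25 × Category IV = 51-62 months.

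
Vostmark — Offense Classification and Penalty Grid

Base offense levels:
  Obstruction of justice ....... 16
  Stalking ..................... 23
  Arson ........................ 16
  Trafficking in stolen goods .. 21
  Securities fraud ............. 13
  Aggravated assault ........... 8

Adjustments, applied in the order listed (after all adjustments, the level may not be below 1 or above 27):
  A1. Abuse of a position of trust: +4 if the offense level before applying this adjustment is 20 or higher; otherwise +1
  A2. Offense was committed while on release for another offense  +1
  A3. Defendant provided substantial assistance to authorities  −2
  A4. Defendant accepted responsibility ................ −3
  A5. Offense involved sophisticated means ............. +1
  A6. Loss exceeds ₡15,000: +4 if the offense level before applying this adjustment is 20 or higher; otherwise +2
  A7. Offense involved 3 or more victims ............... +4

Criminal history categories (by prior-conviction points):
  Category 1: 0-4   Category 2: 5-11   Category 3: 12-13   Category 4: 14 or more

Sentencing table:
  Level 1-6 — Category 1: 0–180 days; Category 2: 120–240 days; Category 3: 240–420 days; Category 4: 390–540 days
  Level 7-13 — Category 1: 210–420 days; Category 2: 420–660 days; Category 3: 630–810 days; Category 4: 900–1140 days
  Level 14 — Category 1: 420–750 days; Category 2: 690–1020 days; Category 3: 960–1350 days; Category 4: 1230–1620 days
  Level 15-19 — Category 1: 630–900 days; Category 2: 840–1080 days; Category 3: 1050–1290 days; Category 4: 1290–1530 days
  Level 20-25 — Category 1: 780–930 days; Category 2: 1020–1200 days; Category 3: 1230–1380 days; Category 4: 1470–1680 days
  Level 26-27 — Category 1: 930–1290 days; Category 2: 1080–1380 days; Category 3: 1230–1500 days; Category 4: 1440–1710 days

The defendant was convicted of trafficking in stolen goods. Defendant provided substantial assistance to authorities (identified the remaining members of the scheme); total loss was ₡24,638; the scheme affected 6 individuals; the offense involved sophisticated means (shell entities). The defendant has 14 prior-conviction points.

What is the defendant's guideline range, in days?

1440-1710 days

Base offense level for trafficking in stolen goods: 21.
A1 does not apply.
A2 does not apply.
A3 applies: 21 − 2 = 19.
A4 does not apply.
A5 applies: 19 + 1 = 20.
A6 applies (level before this adjustment is 20 ≥ 20, so +4): 20 + 4 = 24.
A7 applies: 24 + 4 = 28.
Level 28 exceeds the maximum of 27; capped at 27.
Final offense level: 27.
Criminal history: 14 prior points → Category 4 (14+).
Level 27 falls in the 26-27 band.
Grid: Level 26-27 × Category 4 = 1440-1710 days.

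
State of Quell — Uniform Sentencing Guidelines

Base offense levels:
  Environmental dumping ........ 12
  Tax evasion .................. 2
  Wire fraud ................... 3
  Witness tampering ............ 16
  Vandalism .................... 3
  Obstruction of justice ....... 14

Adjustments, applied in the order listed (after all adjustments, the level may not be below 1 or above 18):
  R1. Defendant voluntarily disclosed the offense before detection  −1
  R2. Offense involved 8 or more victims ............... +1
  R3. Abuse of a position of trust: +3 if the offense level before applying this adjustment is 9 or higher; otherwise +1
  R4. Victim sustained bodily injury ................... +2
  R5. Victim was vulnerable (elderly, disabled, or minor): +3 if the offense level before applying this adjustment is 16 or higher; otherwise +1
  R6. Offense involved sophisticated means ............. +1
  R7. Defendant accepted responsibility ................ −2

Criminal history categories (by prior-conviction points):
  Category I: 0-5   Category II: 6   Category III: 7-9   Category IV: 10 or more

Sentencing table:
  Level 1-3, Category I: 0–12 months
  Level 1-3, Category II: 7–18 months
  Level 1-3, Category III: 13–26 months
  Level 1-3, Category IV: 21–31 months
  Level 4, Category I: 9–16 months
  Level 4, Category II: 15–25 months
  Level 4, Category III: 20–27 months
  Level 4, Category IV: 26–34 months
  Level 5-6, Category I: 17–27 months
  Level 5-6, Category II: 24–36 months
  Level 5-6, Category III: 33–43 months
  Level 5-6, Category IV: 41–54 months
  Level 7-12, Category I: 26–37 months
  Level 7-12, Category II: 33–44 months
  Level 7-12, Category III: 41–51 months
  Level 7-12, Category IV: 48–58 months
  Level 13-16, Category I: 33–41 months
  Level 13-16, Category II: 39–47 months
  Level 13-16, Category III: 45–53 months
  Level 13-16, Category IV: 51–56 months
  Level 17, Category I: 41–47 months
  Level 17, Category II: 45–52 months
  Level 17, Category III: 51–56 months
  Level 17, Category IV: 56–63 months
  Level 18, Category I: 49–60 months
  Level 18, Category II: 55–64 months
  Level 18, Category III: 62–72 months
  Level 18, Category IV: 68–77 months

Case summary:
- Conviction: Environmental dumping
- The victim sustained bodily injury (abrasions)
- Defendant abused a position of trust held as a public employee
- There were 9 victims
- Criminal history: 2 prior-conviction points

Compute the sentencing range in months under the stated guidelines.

Base offense level for environmental dumping: 12.
R1 does not apply.
R2 applies: 12 + 1 = 13.
R3 applies (level before this adjustment is 13 ≥ 9, so +3): 13 + 3 = 16.
R4 applies: 16 + 2 = 18.
R5 does not apply.
Final offense level: 18.
Criminal history: 2 prior points → Category I (0-5).
Level 18 falls in the 18 band.
Grid: Level 18 × Category I = 49-60 months.

49-60 months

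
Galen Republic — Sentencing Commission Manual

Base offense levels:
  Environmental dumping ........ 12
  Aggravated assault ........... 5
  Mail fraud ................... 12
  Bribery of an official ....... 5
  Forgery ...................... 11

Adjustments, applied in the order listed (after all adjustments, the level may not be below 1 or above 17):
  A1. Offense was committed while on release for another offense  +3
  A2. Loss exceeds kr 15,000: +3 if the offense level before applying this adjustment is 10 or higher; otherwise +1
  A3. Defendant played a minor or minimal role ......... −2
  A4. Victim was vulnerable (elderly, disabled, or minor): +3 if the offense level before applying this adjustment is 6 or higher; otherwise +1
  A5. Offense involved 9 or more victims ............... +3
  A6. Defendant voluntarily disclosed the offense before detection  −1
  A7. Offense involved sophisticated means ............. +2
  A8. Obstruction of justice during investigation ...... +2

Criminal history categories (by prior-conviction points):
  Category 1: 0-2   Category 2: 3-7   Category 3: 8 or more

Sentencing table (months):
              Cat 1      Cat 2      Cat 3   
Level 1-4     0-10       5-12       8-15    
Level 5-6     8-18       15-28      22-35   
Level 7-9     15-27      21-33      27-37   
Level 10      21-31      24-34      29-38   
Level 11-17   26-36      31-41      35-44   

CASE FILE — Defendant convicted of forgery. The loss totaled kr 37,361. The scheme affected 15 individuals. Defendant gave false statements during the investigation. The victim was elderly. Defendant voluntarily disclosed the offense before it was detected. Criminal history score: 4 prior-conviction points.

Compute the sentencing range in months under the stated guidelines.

31-41 months

Base offense level for forgery: 11.
A1 does not apply.
A2 applies (level before this adjustment is 11 ≥ 10, so +3): 11 + 3 = 14.
A3 does not apply.
A4 applies (level before this adjustment is 14 ≥ 6, so +3): 14 + 3 = 17.
A5 applies: 17 + 3 = 20.
A6 applies: 20 − 1 = 19.
A8 applies: 19 + 2 = 21.
Level 21 exceeds the maximum of 17; capped at 17.
Final offense level: 17.
Criminal history: 4 prior points → Category 2 (3-7).
Level 17 falls in the 11-17 band.
Grid: Level 11-17 × Category 2 = 31-41 months.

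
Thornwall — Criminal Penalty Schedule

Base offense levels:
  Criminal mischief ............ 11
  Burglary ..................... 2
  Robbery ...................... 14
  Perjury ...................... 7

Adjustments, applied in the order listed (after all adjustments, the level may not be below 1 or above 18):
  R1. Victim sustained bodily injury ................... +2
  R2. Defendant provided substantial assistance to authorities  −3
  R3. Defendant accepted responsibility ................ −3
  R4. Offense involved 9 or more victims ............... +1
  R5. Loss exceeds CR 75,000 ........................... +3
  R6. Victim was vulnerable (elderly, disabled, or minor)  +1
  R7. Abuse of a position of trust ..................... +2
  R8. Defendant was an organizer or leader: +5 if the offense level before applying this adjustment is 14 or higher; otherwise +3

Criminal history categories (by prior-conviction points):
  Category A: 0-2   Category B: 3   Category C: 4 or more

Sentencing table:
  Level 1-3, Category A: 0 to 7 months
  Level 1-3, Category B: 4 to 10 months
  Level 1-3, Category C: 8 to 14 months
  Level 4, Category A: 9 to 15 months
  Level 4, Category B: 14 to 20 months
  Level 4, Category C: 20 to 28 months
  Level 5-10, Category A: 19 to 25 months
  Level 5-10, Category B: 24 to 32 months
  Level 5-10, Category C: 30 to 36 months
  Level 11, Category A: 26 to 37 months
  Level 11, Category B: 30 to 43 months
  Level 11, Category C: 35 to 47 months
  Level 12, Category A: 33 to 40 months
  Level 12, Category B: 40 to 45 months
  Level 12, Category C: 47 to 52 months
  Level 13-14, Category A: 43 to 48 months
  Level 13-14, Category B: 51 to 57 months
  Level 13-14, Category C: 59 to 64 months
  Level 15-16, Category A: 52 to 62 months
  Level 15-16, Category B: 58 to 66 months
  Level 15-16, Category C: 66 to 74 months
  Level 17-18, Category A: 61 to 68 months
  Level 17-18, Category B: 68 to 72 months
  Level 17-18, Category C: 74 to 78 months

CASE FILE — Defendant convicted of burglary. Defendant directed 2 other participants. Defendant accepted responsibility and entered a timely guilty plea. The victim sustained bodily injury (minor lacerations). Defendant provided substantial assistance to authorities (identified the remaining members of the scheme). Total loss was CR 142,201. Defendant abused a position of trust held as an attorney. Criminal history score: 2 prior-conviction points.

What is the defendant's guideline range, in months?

Base offense level for burglary: 2.
R1 applies: 2 + 2 = 4.
R2 applies: 4 − 3 = 1.
R3 applies: 1 − 3 = -2.
R4 does not apply.
R5 applies: -2 + 3 = 1.
R6 does not apply.
R7 applies: 1 + 2 = 3.
R8 applies (level before this adjustment is 3 < 14, so +3): 3 + 3 = 6.
Final offense level: 6.
Criminal history: 2 prior points → Category A (0-2).
Level 6 falls in the 5-10 band.
Grid: Level 5-10 × Category A = 19-25 months.

19-25 months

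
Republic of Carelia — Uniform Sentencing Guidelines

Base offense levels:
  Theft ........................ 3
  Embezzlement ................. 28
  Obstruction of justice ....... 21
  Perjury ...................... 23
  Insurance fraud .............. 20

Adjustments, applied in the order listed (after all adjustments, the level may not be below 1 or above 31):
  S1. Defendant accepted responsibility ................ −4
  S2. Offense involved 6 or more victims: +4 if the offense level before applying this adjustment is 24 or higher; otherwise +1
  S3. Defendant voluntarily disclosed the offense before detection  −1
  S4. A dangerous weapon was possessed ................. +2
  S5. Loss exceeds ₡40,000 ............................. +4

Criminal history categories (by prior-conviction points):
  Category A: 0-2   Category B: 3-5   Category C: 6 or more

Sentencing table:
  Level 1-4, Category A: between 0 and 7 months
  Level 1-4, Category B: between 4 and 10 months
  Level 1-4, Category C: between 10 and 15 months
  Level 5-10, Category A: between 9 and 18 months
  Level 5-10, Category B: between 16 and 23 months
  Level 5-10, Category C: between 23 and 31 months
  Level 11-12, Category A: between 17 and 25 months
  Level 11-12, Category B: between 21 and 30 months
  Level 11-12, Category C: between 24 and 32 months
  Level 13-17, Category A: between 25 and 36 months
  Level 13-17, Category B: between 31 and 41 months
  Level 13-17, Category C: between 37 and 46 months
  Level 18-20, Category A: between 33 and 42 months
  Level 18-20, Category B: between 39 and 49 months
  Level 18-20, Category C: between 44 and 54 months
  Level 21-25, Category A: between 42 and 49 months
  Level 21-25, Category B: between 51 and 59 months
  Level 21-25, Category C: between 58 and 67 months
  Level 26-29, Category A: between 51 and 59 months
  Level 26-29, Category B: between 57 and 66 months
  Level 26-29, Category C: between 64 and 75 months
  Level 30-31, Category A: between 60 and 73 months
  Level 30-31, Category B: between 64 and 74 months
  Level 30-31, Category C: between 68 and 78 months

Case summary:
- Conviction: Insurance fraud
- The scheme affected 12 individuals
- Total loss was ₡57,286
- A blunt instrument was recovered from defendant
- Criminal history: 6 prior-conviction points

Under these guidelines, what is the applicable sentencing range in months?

64-75 months

Base offense level for insurance fraud: 20.
S1 does not apply.
S2 applies (level before this adjustment is 20 < 24, so +1): 20 + 1 = 21.
S4 applies: 21 + 2 = 23.
S5 applies: 23 + 4 = 27.
Final offense level: 27.
Criminal history: 6 prior points → Category C (6+).
Level 27 falls in the 26-29 band.
Grid: Level 26-29 × Category C = 64-75 months.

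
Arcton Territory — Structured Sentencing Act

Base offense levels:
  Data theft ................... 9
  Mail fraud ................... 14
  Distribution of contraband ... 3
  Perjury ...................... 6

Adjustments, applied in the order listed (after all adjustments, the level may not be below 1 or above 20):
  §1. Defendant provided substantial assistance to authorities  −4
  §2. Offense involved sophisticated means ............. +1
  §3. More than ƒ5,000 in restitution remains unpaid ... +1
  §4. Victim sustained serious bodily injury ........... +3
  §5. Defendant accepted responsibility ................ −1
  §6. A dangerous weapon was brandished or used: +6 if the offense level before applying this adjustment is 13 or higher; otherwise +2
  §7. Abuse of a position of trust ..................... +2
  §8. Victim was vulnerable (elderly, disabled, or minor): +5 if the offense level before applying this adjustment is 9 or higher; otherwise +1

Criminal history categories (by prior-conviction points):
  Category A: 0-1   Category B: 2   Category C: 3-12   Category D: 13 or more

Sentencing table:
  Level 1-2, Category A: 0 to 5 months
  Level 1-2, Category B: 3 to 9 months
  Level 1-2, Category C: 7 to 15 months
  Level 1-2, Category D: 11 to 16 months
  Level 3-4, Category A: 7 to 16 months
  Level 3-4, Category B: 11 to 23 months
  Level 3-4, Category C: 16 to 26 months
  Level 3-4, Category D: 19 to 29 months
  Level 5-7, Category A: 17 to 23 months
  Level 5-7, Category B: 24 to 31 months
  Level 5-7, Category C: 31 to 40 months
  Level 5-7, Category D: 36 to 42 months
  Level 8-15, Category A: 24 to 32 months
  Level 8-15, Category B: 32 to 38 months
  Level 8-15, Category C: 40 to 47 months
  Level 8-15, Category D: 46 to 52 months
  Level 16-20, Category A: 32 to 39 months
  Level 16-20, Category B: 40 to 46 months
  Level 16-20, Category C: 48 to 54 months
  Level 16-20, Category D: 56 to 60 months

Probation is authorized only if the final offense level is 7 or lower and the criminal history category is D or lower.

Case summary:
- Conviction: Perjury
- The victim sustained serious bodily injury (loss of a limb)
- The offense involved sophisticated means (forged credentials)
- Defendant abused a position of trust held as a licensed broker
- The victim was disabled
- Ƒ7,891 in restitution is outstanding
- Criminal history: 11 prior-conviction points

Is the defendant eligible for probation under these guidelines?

Base offense level for perjury: 6.
§2 applies: 6 + 1 = 7.
§3 applies: 7 + 1 = 8.
§4 applies: 8 + 3 = 11.
§5 does not apply.
§6 does not apply.
§7 applies: 11 + 2 = 13.
§8 applies (level before this adjustment is 13 ≥ 9, so +5): 13 + 5 = 18.
Final offense level: 18.
Criminal history: 11 prior points → Category C (3-12).
Level 18 falls in the 16-20 band.
Grid: Level 16-20 × Category C = 48-54 months.
Probation check: level 18 > 7 and category C ≤ D → not eligible.

No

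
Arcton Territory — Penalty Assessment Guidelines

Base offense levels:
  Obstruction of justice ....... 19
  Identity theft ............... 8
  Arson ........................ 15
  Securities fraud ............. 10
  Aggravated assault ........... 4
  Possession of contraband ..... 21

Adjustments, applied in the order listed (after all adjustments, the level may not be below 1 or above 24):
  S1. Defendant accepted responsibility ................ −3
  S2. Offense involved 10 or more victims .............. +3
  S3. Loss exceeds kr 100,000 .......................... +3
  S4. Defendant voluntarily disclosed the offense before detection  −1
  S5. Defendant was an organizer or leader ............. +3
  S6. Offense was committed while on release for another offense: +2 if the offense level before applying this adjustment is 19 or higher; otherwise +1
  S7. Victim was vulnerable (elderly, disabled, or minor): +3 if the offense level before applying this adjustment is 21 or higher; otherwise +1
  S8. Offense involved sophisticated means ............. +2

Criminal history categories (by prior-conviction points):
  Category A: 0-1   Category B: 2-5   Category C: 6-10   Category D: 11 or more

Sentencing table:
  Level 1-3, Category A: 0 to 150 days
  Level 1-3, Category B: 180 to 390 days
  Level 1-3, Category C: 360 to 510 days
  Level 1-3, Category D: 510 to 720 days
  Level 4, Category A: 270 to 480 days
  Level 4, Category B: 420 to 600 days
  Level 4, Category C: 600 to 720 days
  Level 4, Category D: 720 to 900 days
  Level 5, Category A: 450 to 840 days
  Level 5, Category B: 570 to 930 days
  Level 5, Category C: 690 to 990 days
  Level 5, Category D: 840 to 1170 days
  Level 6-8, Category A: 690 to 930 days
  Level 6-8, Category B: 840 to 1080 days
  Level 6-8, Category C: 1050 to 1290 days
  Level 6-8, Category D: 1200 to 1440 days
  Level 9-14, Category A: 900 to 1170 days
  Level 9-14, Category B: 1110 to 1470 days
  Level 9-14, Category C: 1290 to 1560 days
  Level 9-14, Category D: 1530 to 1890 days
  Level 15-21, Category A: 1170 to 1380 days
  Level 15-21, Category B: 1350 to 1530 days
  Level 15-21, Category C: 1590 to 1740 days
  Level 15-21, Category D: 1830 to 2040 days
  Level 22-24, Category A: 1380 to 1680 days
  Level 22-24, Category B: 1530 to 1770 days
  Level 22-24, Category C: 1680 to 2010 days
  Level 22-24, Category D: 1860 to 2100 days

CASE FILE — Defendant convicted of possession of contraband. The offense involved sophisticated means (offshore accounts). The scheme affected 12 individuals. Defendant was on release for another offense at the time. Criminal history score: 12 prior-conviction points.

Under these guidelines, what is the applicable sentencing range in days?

Base offense level for possession of contraband: 21.
S2 applies: 21 + 3 = 24.
S3 does not apply.
S4 does not apply.
S6 applies (level before this adjustment is 24 ≥ 19, so +2): 24 + 2 = 26.
S8 applies: 26 + 2 = 28.
Level 28 exceeds the maximum of 24; capped at 24.
Final offense level: 24.
Criminal history: 12 prior points → Category D (11+).
Level 24 falls in the 22-24 band.
Grid: Level 22-24 × Category D = 1860-2100 days.

1860-2100 days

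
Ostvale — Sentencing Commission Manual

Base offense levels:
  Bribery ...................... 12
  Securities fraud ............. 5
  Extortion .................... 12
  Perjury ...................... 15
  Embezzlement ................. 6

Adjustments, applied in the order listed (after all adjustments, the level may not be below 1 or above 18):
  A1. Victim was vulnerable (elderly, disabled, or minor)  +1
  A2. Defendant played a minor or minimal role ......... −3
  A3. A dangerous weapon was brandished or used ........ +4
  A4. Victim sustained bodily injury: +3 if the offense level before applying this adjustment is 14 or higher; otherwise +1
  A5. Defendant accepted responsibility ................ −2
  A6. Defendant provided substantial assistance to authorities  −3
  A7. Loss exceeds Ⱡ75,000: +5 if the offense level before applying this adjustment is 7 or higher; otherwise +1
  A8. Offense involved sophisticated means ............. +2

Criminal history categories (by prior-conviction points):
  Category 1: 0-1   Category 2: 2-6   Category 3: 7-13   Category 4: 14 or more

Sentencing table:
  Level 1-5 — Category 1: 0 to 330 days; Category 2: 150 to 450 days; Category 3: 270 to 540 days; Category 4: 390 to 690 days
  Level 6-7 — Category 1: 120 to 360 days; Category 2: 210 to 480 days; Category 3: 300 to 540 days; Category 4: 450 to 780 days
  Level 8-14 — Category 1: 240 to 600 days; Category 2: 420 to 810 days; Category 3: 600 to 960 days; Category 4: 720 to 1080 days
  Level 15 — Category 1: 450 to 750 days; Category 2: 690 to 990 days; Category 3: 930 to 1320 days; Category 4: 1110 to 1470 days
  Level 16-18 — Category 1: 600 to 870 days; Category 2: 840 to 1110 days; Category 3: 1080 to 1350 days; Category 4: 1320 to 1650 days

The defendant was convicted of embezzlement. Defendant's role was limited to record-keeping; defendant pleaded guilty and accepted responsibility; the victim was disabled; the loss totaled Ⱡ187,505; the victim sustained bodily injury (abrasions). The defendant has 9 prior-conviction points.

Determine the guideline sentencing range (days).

Base offense level for embezzlement: 6.
A1 applies: 6 + 1 = 7.
A2 applies: 7 − 3 = 4.
A3 does not apply.
A4 applies (level before this adjustment is 4 < 14, so +1): 4 + 1 = 5.
A5 applies: 5 − 2 = 3.
A7 applies (level before this adjustment is 3 < 7, so +1): 3 + 1 = 4.
Final offense level: 4.
Criminal history: 9 prior points → Category 3 (7-13).
Level 4 falls in the 1-5 band.
Grid: Level 1-5 × Category 3 = 270-540 days.

270-540 days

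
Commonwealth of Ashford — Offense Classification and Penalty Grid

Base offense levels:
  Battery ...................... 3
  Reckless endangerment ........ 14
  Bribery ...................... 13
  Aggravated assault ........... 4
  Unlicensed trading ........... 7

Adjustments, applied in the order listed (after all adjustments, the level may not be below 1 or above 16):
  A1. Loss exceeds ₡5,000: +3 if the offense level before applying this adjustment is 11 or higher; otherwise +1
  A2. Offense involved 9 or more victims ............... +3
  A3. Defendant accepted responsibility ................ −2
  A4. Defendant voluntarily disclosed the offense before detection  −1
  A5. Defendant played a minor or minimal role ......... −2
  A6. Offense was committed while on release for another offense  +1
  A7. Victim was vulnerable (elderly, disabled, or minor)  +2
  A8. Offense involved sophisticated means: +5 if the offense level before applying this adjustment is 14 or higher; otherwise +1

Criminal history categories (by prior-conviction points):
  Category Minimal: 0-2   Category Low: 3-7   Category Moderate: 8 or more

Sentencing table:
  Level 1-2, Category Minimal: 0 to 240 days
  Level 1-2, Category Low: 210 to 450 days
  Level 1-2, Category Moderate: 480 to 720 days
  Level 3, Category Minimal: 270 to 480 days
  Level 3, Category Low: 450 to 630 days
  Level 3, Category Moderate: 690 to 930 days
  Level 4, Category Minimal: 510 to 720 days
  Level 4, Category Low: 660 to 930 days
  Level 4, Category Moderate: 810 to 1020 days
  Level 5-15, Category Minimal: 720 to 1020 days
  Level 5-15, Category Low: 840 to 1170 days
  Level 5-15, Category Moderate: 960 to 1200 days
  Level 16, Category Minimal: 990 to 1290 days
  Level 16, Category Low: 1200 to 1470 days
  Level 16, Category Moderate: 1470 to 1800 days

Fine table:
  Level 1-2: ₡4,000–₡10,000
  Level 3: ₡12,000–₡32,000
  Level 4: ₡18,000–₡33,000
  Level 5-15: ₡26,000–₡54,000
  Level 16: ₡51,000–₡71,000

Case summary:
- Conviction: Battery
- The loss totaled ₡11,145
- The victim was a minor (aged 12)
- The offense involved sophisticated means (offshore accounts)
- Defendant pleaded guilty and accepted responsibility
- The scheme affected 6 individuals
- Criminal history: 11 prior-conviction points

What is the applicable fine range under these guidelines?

₡26,000–₡54,000

Base offense level for battery: 3.
A1 applies (level before this adjustment is 3 < 11, so +1): 3 + 1 = 4.
A2 does not apply.
A3 applies: 4 − 2 = 2.
A4 does not apply.
A5 does not apply.
A6 does not apply.
A7 applies: 2 + 2 = 4.
A8 applies (level before this adjustment is 4 < 14, so +1): 4 + 1 = 5.
Final offense level: 5.
Level 5 falls in the 5-15 band.
Fine table: Level 5-15 → ₡26,000–₡54,000.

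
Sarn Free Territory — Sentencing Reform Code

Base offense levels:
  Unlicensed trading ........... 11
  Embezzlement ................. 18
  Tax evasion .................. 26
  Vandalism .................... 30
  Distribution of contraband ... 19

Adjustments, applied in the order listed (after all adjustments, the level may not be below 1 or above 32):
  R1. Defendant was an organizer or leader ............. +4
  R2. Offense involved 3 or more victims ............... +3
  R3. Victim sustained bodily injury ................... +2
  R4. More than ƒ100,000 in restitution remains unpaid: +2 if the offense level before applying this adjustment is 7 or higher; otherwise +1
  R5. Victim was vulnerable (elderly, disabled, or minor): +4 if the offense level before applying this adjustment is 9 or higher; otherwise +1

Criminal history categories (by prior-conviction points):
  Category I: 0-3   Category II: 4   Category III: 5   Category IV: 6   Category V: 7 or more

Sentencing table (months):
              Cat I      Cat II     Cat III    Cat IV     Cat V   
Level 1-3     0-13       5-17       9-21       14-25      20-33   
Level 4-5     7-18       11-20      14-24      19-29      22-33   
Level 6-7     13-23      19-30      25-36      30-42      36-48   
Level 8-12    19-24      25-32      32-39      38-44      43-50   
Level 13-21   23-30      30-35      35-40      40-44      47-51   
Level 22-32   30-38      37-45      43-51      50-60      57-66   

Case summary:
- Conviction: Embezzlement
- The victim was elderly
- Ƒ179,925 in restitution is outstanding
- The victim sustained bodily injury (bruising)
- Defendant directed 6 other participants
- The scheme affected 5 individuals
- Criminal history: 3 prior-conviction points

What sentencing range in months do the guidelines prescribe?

Base offense level for embezzlement: 18.
R1 applies: 18 + 4 = 22.
R2 applies: 22 + 3 = 25.
R3 applies: 25 + 2 = 27.
R4 applies (level before this adjustment is 27 ≥ 7, so +2): 27 + 2 = 29.
R5 applies (level before this adjustment is 29 ≥ 9, so +4): 29 + 4 = 33.
Level 33 exceeds the maximum of 32; capped at 32.
Final offense level: 32.
Criminal history: 3 prior points → Category I (0-3).
Level 32 falls in the 22-32 band.
Grid: Level 22-32 × Category I = 30-38 months.

30-38 months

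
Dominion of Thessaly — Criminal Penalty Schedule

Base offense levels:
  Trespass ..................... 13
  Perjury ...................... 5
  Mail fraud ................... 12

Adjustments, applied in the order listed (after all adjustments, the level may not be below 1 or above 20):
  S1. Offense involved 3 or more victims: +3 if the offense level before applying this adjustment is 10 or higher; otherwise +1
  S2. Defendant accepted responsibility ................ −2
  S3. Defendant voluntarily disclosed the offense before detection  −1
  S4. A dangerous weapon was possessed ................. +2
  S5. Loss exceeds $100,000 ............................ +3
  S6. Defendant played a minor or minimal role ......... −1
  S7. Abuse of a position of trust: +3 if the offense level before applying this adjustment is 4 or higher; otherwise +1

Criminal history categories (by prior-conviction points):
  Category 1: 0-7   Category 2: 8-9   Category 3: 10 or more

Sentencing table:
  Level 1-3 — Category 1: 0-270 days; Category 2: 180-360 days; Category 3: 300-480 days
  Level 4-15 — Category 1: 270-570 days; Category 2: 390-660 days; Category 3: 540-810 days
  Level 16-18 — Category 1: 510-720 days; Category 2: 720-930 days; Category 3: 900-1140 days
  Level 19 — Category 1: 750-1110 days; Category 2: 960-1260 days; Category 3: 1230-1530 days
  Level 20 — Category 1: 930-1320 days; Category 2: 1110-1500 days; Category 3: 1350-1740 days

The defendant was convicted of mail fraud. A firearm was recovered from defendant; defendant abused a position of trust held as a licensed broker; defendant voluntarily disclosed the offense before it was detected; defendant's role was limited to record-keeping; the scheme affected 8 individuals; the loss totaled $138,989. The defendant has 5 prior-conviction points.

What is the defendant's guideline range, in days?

930-1320 days

Base offense level for mail fraud: 12.
S1 applies (level before this adjustment is 12 ≥ 10, so +3): 12 + 3 = 15.
S3 applies: 15 − 1 = 14.
S4 applies: 14 + 2 = 16.
S5 applies: 16 + 3 = 19.
S6 applies: 19 − 1 = 18.
S7 applies (level before this adjustment is 18 ≥ 4, so +3): 18 + 3 = 21.
Level 21 exceeds the maximum of 20; capped at 20.
Final offense level: 20.
Criminal history: 5 prior points → Category 1 (0-7).
Level 20 falls in the 20 band.
Grid: Level 20 × Category 1 = 930-1320 days.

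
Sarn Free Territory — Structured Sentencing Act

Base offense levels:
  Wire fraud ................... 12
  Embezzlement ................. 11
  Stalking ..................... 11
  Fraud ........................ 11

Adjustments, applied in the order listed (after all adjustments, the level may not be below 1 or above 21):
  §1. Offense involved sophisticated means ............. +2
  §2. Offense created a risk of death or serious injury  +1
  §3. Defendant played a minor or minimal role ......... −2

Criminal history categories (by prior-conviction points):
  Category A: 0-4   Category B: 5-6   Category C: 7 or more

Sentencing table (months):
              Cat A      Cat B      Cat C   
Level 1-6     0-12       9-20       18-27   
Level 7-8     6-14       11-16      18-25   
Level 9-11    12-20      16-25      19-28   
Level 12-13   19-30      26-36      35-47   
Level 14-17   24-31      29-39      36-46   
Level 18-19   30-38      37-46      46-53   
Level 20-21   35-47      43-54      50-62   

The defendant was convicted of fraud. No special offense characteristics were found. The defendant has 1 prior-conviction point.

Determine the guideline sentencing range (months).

12-20 months

Base offense level for fraud: 11.
Final offense level: 11.
Criminal history: 1 prior point → Category A (0-4).
Level 11 falls in the 9-11 band.
Grid: Level 9-11 × Category A = 12-20 months.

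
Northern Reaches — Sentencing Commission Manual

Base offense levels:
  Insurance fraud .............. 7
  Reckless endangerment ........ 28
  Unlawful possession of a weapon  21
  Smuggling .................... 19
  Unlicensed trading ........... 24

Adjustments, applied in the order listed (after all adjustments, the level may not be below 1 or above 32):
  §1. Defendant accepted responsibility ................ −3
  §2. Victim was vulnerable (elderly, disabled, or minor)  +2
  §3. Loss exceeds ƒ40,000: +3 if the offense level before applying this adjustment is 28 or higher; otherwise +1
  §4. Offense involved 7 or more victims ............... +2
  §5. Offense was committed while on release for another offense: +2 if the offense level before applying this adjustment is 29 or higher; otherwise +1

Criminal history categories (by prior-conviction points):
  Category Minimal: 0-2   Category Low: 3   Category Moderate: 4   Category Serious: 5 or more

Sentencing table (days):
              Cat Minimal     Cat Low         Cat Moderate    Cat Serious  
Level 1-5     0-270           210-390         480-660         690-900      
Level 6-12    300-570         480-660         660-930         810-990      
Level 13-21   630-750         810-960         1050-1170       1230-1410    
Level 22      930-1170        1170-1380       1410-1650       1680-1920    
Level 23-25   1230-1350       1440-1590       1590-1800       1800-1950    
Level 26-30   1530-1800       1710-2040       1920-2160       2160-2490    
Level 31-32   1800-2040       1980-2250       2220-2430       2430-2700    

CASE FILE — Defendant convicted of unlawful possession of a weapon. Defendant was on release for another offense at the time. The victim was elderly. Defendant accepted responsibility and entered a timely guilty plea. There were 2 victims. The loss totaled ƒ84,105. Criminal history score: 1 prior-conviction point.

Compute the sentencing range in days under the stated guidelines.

Base offense level for unlawful possession of a weapon: 21.
§1 applies: 21 − 3 = 18.
§2 applies: 18 + 2 = 20.
§3 applies (level before this adjustment is 20 < 28, so +1): 20 + 1 = 21.
§4 does not apply.
§5 applies (level before this adjustment is 21 < 29, so +1): 21 + 1 = 22.
Final offense level: 22.
Criminal history: 1 prior point → Category Minimal (0-2).
Level 22 falls in the 22 band.
Grid: Level 22 × Category Minimal = 930-1170 days.

930-1170 days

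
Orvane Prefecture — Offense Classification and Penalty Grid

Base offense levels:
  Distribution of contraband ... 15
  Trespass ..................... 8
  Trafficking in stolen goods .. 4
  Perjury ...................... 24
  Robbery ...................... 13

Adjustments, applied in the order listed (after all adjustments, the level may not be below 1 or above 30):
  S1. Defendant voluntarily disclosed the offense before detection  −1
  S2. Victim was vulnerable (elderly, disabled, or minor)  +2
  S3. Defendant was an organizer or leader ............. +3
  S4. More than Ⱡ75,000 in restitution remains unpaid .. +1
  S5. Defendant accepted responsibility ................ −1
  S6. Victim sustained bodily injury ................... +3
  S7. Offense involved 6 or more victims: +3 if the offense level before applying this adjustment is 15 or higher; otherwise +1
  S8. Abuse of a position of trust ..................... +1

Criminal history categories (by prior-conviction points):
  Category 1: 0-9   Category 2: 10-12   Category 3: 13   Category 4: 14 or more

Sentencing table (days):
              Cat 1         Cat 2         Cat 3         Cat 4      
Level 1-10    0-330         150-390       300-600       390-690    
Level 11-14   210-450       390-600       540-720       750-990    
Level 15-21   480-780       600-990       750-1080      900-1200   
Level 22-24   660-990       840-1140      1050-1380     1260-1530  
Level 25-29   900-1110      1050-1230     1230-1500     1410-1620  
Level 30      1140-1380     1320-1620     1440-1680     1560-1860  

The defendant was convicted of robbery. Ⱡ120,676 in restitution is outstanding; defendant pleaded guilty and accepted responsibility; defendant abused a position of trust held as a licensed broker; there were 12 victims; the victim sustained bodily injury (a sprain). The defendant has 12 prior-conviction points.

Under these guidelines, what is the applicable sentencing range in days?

600-990 days

Base offense level for robbery: 13.
S1 does not apply.
S4 applies: 13 + 1 = 14.
S5 applies: 14 − 1 = 13.
S6 applies: 13 + 3 = 16.
S7 applies (level before this adjustment is 16 ≥ 15, so +3): 16 + 3 = 19.
S8 applies: 19 + 1 = 20.
Final offense level: 20.
Criminal history: 12 prior points → Category 2 (10-12).
Level 20 falls in the 15-21 band.
Grid: Level 15-21 × Category 2 = 600-990 days.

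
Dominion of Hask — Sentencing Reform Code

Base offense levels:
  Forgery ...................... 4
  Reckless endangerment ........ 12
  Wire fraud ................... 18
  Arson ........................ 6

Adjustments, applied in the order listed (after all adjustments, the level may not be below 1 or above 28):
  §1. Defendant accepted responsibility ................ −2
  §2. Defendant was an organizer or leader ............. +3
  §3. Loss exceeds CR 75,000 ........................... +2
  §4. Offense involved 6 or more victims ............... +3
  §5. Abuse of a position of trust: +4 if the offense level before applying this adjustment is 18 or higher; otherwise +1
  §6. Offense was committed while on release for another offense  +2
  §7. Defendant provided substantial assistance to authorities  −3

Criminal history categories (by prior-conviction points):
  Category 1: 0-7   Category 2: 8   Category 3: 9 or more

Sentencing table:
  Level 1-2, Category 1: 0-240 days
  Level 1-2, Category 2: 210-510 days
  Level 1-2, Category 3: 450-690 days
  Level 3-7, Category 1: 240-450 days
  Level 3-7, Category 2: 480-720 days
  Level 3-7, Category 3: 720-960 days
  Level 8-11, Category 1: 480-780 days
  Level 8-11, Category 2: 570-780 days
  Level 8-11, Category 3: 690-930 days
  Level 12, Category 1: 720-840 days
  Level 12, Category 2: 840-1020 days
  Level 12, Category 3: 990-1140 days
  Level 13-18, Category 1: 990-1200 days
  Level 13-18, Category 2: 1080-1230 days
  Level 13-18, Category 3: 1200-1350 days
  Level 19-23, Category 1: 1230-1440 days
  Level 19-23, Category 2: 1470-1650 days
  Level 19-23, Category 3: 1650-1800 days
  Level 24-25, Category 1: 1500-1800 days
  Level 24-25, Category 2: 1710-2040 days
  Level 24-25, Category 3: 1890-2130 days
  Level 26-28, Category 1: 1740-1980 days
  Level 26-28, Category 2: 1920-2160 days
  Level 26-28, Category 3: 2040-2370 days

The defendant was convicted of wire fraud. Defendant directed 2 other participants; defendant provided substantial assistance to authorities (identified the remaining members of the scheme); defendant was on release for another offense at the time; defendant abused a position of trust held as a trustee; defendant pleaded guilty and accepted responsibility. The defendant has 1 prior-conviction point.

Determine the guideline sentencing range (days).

Base offense level for wire fraud: 18.
§1 applies: 18 − 2 = 16.
§2 applies: 16 + 3 = 19.
§4 does not apply.
§5 applies (level before this adjustment is 19 ≥ 18, so +4): 19 + 4 = 23.
§6 applies: 23 + 2 = 25.
§7 applies: 25 − 3 = 22.
Final offense level: 22.
Criminal history: 1 prior point → Category 1 (0-7).
Level 22 falls in the 19-23 band.
Grid: Level 19-23 × Category 1 = 1230-1440 days.

1230-1440 days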